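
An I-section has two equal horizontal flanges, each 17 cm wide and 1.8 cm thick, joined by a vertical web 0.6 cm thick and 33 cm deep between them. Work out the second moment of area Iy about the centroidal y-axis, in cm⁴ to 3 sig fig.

Break the section into simple shapes (no overlaps), measuring from the bottom-left corner of the bounding box.
Bottom flange: 17 × 1.8, A = 30.6 cm², x = 8.5 cm, Ī = 736.95 cm⁴.
Web: 0.6 × 33, A = 19.8 cm², x = 8.5 cm, Ī = 0.594 cm⁴.
Top flange: 17 × 1.8, A = 30.6 cm², x = 8.5 cm, Ī = 736.95 cm⁴.
By symmetry the centroid is at mid-width, x̄ = 8.5 cm.
All pieces are centred on the centroidal y-axis, so I = ΣĪ = 1474.5 cm⁴.

Iy ≈ 1470 cm⁴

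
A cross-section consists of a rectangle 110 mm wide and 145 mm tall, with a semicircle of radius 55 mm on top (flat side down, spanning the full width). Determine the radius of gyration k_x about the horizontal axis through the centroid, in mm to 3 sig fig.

k_x ≈ 55.0 mm

Treat the section as a set of non-overlapping primitives; coordinates are from the bounding-box lower-left.
Rectangular body: 110 × 145, A = 15 950 mm², y = 72.5 mm, Ī = 27 945 729 mm⁴.
Semicircular cap: semicircle r = 55, A = 4751.7 mm², y = 168.34 mm, Ī = 1 004 345 mm⁴.
Centroid: ȳ = ΣA·y / ΣA = 94.499 mm.
Transfer each piece to the horizontal axis through the centroid using Ī + A·d² with d = y − 94.499:
  rectangular body: d = -21.999 mm → contributes +35 664 697 mm⁴
  semicircular cap: d = 73.844 mm → contributes +26 914 776 mm⁴
Total I = 62 579 473 mm⁴.
Radius of gyration: k = √(I/A) = √(62 579 473 / 20 702) = 54.981 mm.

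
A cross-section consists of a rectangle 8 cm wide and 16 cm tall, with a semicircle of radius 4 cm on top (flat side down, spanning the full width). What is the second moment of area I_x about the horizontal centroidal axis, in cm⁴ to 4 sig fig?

Split into non-overlapping primitives; take the origin at the lower-left of the bounding box.
Rectangular body: 8 × 16, A = 128 cm², y = 8 cm, Ī = 2730.67 cm⁴.
Semicircular cap: semicircle r = 4, A = 25.1327 cm², y = 17.6977 cm, Ī = 28.0978 cm⁴.
Centroid: ȳ = ΣA·y / ΣA = 9.59162 cm.
Transfer each piece to the horizontal centroidal axis using Ī + A·d² with d = y − 9.59162:
  rectangular body: d = -1.59162 cm → contributes +3054.92 cm⁴
  semicircular cap: d = 8.10604 cm → contributes +1679.52 cm⁴
Total I = 4734.44 cm⁴.

I_x ≈ 4734 cm⁴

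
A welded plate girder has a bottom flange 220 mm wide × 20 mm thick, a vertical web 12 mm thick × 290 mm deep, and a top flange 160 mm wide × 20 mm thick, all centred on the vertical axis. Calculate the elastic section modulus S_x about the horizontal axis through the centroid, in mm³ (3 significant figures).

S_x ≈ 1.12 × 10⁶ mm³

Decompose the section into non-overlapping parts with the origin at the bottom-left of its bounding rectangle.
Bottom plate: 220 × 20, A = 4 400 mm², y = 10 mm, Ī = 146 667 mm⁴.
Web plate: 12 × 290, A = 3 480 mm², y = 165 mm, Ī = 24 389 000 mm⁴.
Top plate: 160 × 20, A = 3 200 mm², y = 320 mm, Ī = 106 667 mm⁴.
Centroid: ȳ = ΣA·y / ΣA = 148.21 mm.
Transfer each piece to the horizontal axis through the centroid using Ī + A·d² with d = y − 148.21:
  bottom plate: d = -138.21 mm → contributes +84 199 129 mm⁴
  web plate: d = 16.787 mm → contributes +25 369 676 mm⁴
  top plate: d = 171.79 mm → contributes +94 541 145 mm⁴
Total I = 204 109 951 mm⁴.
Extreme fibre distance c = 181.79 mm; S = I/c = 1 122 797 mm³.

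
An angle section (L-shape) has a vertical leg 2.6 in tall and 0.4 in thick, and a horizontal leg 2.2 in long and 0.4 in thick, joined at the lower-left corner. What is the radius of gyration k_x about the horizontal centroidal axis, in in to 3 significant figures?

k_x ≈ 0.794 in

Decompose the section into non-overlapping parts with the origin at the bottom-left of its bounding rectangle.
Vertical leg: 0.4 × 2.6, A = 1.04 in², y = 1.3 in, Ī = 0.58587 in⁴.
Horizontal leg (remainder): 1.8 × 0.4, A = 0.72 in², y = 0.2 in, Ī = 0.0096 in⁴.
Centroid: ȳ = ΣA·y / ΣA = 0.85 in.
Transfer each piece to the horizontal centroidal axis using Ī + A·d² with d = y − 0.85:
  vertical leg: d = 0.45 in → contributes +0.79647 in⁴
  horizontal leg (remainder): d = -0.65 in → contributes +0.3138 in⁴
Total I = 1.1103 in⁴.
Radius of gyration: k = √(I/A) = √(1.1103 / 1.76) = 0.79425 in.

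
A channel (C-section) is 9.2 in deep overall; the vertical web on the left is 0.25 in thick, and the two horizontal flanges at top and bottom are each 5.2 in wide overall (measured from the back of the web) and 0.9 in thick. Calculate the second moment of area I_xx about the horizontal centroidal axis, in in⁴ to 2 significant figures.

I_xx ≈ 170 in⁴

Split into non-overlapping primitives; take the origin at the lower-left of the bounding box.
Web: 0.25 × 9.2, A = 2.3 in², y = 4.6 in, Ī = 16.22 in⁴.
Top flange (beyond web): 4.95 × 0.9, A = 4.455 in², y = 8.75 in, Ī = 0.3007 in⁴.
Bottom flange (beyond web): 4.95 × 0.9, A = 4.455 in², y = 0.45 in, Ī = 0.3007 in⁴.
By symmetry the centroid is at mid-height, ȳ = 4.6 in.
Transfer each piece to the horizontal centroidal axis using Ī + A·d² with d = y − 4.6:
  web: d = 0 in → contributes +16.22 in⁴
  top flange (beyond web): d = 4.15 in → contributes +77.03 in⁴
  bottom flange (beyond web): d = -4.15 in → contributes +77.03 in⁴
Total I = 170.3 in⁴.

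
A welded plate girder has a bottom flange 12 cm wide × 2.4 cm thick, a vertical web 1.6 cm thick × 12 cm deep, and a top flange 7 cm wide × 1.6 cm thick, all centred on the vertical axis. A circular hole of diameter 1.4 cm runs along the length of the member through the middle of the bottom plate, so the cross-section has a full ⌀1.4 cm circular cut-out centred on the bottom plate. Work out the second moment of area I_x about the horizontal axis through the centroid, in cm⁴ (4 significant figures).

I_x ≈ 1927 cm⁴

Treat the section as a set of non-overlapping primitives; coordinates are from the bounding-box lower-left.
Bottom plate: 12 × 2.4, A = 28.8 cm², y = 1.2 cm, Ī = 13.824 cm⁴.
Web plate: 1.6 × 12, A = 19.2 cm², y = 8.4 cm, Ī = 230.4 cm⁴.
Top plate: 7 × 1.6, A = 11.2 cm², y = 15.2 cm, Ī = 2.38933 cm⁴.
Hole (subtracted): ⌀1.4, A = 1.53938 cm², y = 1.2 cm, Ī = 0.188574 cm⁴.
Centroid: ȳ = ΣA·y / ΣA = 6.31684 cm.
Transfer each piece to the horizontal axis through the centroid using Ī + A·d² with d = y − 6.31684:
  bottom plate: d = -5.11684 cm → contributes +767.866 cm⁴
  web plate: d = 2.08316 cm → contributes +313.72 cm⁴
  top plate: d = 8.88316 cm → contributes +886.188 cm⁴
  hole: d = -5.11684 cm → contributes −40.4927 cm⁴
Total I = 1927.28 cm⁴.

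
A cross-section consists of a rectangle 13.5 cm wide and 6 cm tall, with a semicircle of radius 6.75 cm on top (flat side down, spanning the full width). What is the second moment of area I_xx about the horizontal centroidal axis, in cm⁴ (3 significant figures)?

I_xx ≈ 1780 cm⁴

Break the section into simple shapes (no overlaps), measuring from the bottom-left corner of the bounding box.
Rectangular body: 13.5 × 6, A = 81 cm², y = 3 cm, Ī = 243 cm⁴.
Semicircular cap: semicircle r = 6.75, A = 71.569 cm², y = 8.8648 cm, Ī = 227.85 cm⁴.
Centroid: ȳ = ΣA·y / ΣA = 5.7511 cm.
Transfer each piece to the horizontal centroidal axis using Ī + A·d² with d = y − 5.7511:
  rectangular body: d = -2.7511 cm → contributes +856.07 cm⁴
  semicircular cap: d = 3.1137 cm → contributes +921.7 cm⁴
Total I = 1777.8 cm⁴.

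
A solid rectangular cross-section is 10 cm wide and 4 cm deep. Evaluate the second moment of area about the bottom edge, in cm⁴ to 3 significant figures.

The section: 10 × 4, A = 40 cm², y = 2 cm, Ī = 53.333 cm⁴.
Transfer it to the base of the section using Ī + A·d² with d = y − 0:
  the section: d = 2 cm → contributes +213.33 cm⁴
Total I = 213.33 cm⁴.

I_base ≈ 213 cm⁴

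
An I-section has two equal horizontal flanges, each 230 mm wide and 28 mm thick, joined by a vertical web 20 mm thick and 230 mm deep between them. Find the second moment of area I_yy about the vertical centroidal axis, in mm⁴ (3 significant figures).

I_yy ≈ 5.69 × 10⁷ mm⁴

Split into non-overlapping primitives; take the origin at the lower-left of the bounding box.
Bottom flange: 230 × 28, A = 6 440 mm², x = 115 mm, Ī = 28 389 667 mm⁴.
Web: 20 × 230, A = 4 600 mm², x = 115 mm, Ī = 153 333 mm⁴.
Top flange: 230 × 28, A = 6 440 mm², x = 115 mm, Ī = 28 389 667 mm⁴.
By symmetry the centroid is at mid-width, x̄ = 115 mm.
All pieces are centred on the vertical centroidal axis, so I = ΣĪ = 56 932 667 mm⁴.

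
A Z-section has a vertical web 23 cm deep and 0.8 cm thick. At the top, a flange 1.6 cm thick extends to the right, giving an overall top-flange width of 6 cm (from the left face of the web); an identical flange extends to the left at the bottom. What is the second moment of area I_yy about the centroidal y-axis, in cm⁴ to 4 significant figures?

Break the section into simple shapes (no overlaps), measuring from the bottom-left corner of the bounding box.
Web: 0.8 × 23, A = 18.4 cm², x = 5.6 cm, Ī = 0.981333 cm⁴.
Top flange (beyond web): 5.2 × 1.6, A = 8.32 cm², x = 8.6 cm, Ī = 18.7477 cm⁴.
Bottom flange (beyond web): 5.2 × 1.6, A = 8.32 cm², x = 2.6 cm, Ī = 18.7477 cm⁴.
Centroid: x̄ = ΣA·x / ΣA = 5.6 cm.
Transfer each piece to the centroidal y-axis using Ī + A·d² with d = x − 5.6:
  web: d = 0 cm → contributes +0.981333 cm⁴
  top flange (beyond web): d = 3 cm → contributes +93.6277 cm⁴
  bottom flange (beyond web): d = -3 cm → contributes +93.6277 cm⁴
Total I = 188.237 cm⁴.

I_yy ≈ 188.2 cm⁴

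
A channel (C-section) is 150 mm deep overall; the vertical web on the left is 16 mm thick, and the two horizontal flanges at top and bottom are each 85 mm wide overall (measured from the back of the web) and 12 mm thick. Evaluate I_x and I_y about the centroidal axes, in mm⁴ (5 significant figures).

Decompose the section into non-overlapping parts with the origin at the bottom-left of its bounding rectangle.
Web: 16 × 150, A = 2 400 mm², y = 75 mm, Ī = 4 500 000 mm⁴.
Top flange (beyond web): 69 × 12, A = 828 mm², y = 144 mm, Ī = 9 936 mm⁴.
Bottom flange (beyond web): 69 × 12, A = 828 mm², y = 6 mm, Ī = 9 936 mm⁴.
By symmetry the centroid is at mid-height, ȳ = 75 mm.
Transfer each piece to the centroidal x-axis using Ī + A·d² with d = y − 75:
  web: d = 0 mm → contributes +4 500 000 mm⁴
  top flange (beyond web): d = 69 mm → contributes +3 952 044 mm⁴
  bottom flange (beyond web): d = -69 mm → contributes +3 952 044 mm⁴
Total I = 12 404 088 mm⁴.
For the y-axis: x̄ = 25.35207 mm.
Repeating about the centroidal y-axis gives I_y = 2 478 129 mm⁴.

I_x ≈ 1.2404 × 10⁷ mm⁴, I_y ≈ 2.4781 × 10⁶ mm⁴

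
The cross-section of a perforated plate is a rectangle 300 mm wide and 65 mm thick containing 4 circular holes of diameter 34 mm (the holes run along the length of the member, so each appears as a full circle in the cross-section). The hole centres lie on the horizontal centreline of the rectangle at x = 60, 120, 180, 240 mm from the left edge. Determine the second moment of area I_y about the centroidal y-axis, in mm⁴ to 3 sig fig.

I_y ≈ 1.30 × 10⁸ mm⁴

Break the section into simple shapes (no overlaps), measuring from the bottom-left corner of the bounding box.
Plate: 300 × 65, A = 19 500 mm², x = 150 mm, Ī = 146 250 000 mm⁴.
Hole 1 (subtracted): ⌀34, A = 907.92 mm², x = 60 mm, Ī = 65 597 mm⁴.
Hole 2 (subtracted): ⌀34, A = 907.92 mm², x = 120 mm, Ī = 65 597 mm⁴.
Hole 3 (subtracted): ⌀34, A = 907.92 mm², x = 180 mm, Ī = 65 597 mm⁴.
Hole 4 (subtracted): ⌀34, A = 907.92 mm², x = 240 mm, Ī = 65 597 mm⁴.
By symmetry the centroid is at mid-width, x̄ = 150 mm.
Transfer each piece to the centroidal y-axis using Ī + A·d² with d = x − 150:
  plate: d = 0 mm → contributes +146 250 000 mm⁴
  hole 1: d = -90 mm → contributes −7 419 751 mm⁴
  hole 2: d = -30 mm → contributes −882 725 mm⁴
  hole 3: d = 30 mm → contributes −882 725 mm⁴
  hole 4: d = 90 mm → contributes −7 419 751 mm⁴
Total I = 129 645 046 mm⁴.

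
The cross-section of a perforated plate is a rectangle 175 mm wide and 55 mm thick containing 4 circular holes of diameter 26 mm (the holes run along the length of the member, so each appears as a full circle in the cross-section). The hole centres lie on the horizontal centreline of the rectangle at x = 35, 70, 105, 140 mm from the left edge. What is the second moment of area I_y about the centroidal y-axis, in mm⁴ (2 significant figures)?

Decompose the section into non-overlapping parts with the origin at the bottom-left of its bounding rectangle.
Plate: 175 × 55, A = 9 625 mm², x = 87.5 mm, Ī = 24 563 802 mm⁴.
Hole 1 (subtracted): ⌀26, A = 530.9 mm², x = 35 mm, Ī = 22 432 mm⁴.
Hole 2 (subtracted): ⌀26, A = 530.9 mm², x = 70 mm, Ī = 22 432 mm⁴.
Hole 3 (subtracted): ⌀26, A = 530.9 mm², x = 105 mm, Ī = 22 432 mm⁴.
Hole 4 (subtracted): ⌀26, A = 530.9 mm², x = 140 mm, Ī = 22 432 mm⁴.
By symmetry the centroid is at mid-width, x̄ = 87.5 mm.
Transfer each piece to the centroidal y-axis using Ī + A·d² with d = x − 87.5:
  plate: d = 0 mm → contributes +24 563 802 mm⁴
  hole 1: d = -52.5 mm → contributes −1 485 805 mm⁴
  hole 2: d = -17.5 mm → contributes −185 029 mm⁴
  hole 3: d = 17.5 mm → contributes −185 029 mm⁴
  hole 4: d = 52.5 mm → contributes −1 485 805 mm⁴
Total I = 21 222 134 mm⁴.

I_y ≈ 2.1 × 10⁷ mm⁴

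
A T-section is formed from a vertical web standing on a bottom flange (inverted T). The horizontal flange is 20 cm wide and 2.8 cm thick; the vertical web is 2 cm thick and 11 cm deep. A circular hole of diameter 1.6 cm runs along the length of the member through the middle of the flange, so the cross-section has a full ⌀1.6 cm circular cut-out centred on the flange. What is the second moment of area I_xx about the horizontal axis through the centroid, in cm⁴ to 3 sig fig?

I_xx ≈ 1000 cm⁴

Split into non-overlapping primitives; take the origin at the lower-left of the bounding box.
Flange: 20 × 2.8, A = 56 cm², y = 1.4 cm, Ī = 36.587 cm⁴.
Web: 2 × 11, A = 22 cm², y = 8.3 cm, Ī = 221.83 cm⁴.
Hole (subtracted): ⌀1.6, A = 2.0106 cm², y = 1.4 cm, Ī = 0.3217 cm⁴.
Centroid: ȳ = ΣA·y / ΣA = 3.3976 cm.
Transfer each piece to the horizontal axis through the centroid using Ī + A·d² with d = y − 3.3976:
  flange: d = -1.9976 cm → contributes +260.06 cm⁴
  web: d = 4.9024 cm → contributes +750.56 cm⁴
  hole: d = -1.9976 cm → contributes −8.3453 cm⁴
Total I = 1002.3 cm⁴.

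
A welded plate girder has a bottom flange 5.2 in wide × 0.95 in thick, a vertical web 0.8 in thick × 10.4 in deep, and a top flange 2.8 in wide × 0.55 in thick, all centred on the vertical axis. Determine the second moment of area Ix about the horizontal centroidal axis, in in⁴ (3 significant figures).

Ix ≈ 255 in⁴

Treat the section as a set of non-overlapping primitives; coordinates are from the bounding-box lower-left.
Bottom plate: 5.2 × 0.95, A = 4.94 in², y = 0.475 in, Ī = 0.37153 in⁴.
Web plate: 0.8 × 10.4, A = 8.32 in², y = 6.15 in, Ī = 74.991 in⁴.
Top plate: 2.8 × 0.55, A = 1.54 in², y = 11.625 in, Ī = 0.038821 in⁴.
Centroid: ȳ = ΣA·y / ΣA = 4.8255 in.
Transfer each piece to the horizontal centroidal axis using Ī + A·d² with d = y − 4.8255:
  bottom plate: d = -4.3505 in → contributes +93.869 in⁴
  web plate: d = 1.3245 in → contributes +89.587 in⁴
  top plate: d = 6.7995 in → contributes +71.239 in⁴
Total I = 254.69 in⁴.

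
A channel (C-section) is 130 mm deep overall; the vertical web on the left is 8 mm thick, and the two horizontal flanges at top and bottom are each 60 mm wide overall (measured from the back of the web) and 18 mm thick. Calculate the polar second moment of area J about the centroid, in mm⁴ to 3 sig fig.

J ≈ 8.41 × 10⁶ mm⁴

Treat the section as a set of non-overlapping primitives; coordinates are from the bounding-box lower-left.
Web: 8 × 130, A = 1 040 mm², y = 65 mm, Ī = 1 464 667 mm⁴.
Top flange (beyond web): 52 × 18, A = 936 mm², y = 121 mm, Ī = 25 272 mm⁴.
Bottom flange (beyond web): 52 × 18, A = 936 mm², y = 9 mm, Ī = 25 272 mm⁴.
By symmetry the centroid is at mid-height, ȳ = 65 mm.
Transfer each piece to the centroidal x-axis using Ī + A·d² with d = y − 65:
  web: d = 0 mm → contributes +1 464 667 mm⁴
  top flange (beyond web): d = 56 mm → contributes +2 960 568 mm⁴
  bottom flange (beyond web): d = -56 mm → contributes +2 960 568 mm⁴
Total I = 7 385 803 mm⁴.
For the y-axis: x̄ = 23.286 mm.
Repeating about the centroidal y-axis gives I_y = 1 029 085 mm⁴.
Polar second moment: J = I_x + I_y = 8 414 888 mm⁴.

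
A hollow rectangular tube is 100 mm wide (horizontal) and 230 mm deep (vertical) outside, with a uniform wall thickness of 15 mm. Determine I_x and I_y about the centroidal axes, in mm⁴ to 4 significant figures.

Break the section into simple shapes (no overlaps), measuring from the bottom-left corner of the bounding box.
Outer rectangle: 100 × 230, A = 23 000 mm², y = 115 mm, Ī = 101 391 667 mm⁴.
Inner void (subtracted): 70 × 200, A = 14 000 mm², y = 115 mm, Ī = 46 666 667 mm⁴.
By symmetry the centroid is at mid-height, ȳ = 115 mm.
All pieces are centred on the centroidal x-axis, so I = ΣĪ (holes subtracted) = 54 725 000 mm⁴.
Repeating about the centroidal y-axis gives I_y = 13 450 000 mm⁴.

I_x ≈ 5.473 × 10⁷ mm⁴, I_y ≈ 1.345 × 10⁷ mm⁴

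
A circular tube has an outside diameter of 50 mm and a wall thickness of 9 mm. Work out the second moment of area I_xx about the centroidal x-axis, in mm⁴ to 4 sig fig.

Split into non-overlapping primitives; take the origin at the lower-left of the bounding box.
Outer circle: ⌀50, A = 1963.5 mm², y = 25 mm, Ī = 306 796 mm⁴.
Bore (subtracted): ⌀32, A = 804.248 mm², y = 25 mm, Ī = 51471.9 mm⁴.
By symmetry the centroid is at mid-height, ȳ = 25 mm.
All pieces are centred on the centroidal x-axis, so I = ΣĪ (holes subtracted) = 255 324 mm⁴.

I_xx ≈ 2.553 × 10⁵ mm⁴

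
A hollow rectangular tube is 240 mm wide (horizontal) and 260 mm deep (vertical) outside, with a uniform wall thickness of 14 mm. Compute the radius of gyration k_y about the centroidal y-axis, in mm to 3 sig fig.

k_y ≈ 93.4 mm

Decompose the section into non-overlapping parts with the origin at the bottom-left of its bounding rectangle.
Outer rectangle: 240 × 260, A = 62 400 mm², x = 120 mm, Ī = 299 520 000 mm⁴.
Inner void (subtracted): 212 × 232, A = 49 184 mm², x = 120 mm, Ī = 184 210 475 mm⁴.
By symmetry the centroid is at mid-width, x̄ = 120 mm.
All pieces are centred on the centroidal y-axis, so I = ΣĪ (holes subtracted) = 115 309 525 mm⁴.
Radius of gyration: k = √(I/A) = √(115 309 525 / 13 216) = 93.408 mm.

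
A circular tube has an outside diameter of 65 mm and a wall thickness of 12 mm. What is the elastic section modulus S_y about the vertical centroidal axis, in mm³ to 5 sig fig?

S_y ≈ 2.2693 × 10⁴ mm³

Treat the section as a set of non-overlapping primitives; coordinates are from the bounding-box lower-left.
Outer circle: ⌀65, A = 3318.307 mm², x = 32.5 mm, Ī = 876240.5 mm⁴.
Bore (subtracted): ⌀41, A = 1320.254 mm², x = 32.5 mm, Ī = 138709.2 mm⁴.
By symmetry the centroid is at mid-width, x̄ = 32.5 mm.
All pieces are centred on the vertical centroidal axis, so I = ΣĪ (holes subtracted) = 737531.3 mm⁴.
Extreme fibre distance c = 32.5 mm; S = I/c = 22693.27 mm³.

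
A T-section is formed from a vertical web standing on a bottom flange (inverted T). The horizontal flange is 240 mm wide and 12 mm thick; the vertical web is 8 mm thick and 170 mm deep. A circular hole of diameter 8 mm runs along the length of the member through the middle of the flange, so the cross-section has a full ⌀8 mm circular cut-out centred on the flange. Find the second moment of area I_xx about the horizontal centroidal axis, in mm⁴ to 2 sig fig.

I_xx ≈ 1.1 × 10⁷ mm⁴

Break the section into simple shapes (no overlaps), measuring from the bottom-left corner of the bounding box.
Flange: 240 × 12, A = 2 880 mm², y = 6 mm, Ī = 34 560 mm⁴.
Web: 8 × 170, A = 1 360 mm², y = 97 mm, Ī = 3 275 333 mm⁴.
Hole (subtracted): ⌀8, A = 50.27 mm², y = 6 mm, Ī = 201.1 mm⁴.
Centroid: ȳ = ΣA·y / ΣA = 35.54 mm.
Transfer each piece to the horizontal centroidal axis using Ī + A·d² with d = y − 35.54:
  flange: d = -29.54 mm → contributes +2 547 488 mm⁴
  web: d = 61.46 mm → contributes +8 412 694 mm⁴
  hole: d = -29.54 mm → contributes −44 060 mm⁴
Total I = 10 916 122 mm⁴.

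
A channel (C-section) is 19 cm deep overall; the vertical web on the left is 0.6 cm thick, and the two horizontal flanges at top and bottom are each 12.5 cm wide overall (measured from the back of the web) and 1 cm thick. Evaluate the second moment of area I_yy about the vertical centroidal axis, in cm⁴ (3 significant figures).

Decompose the section into non-overlapping parts with the origin at the bottom-left of its bounding rectangle.
Web: 0.6 × 19, A = 11.4 cm², x = 0.3 cm, Ī = 0.342 cm⁴.
Top flange (beyond web): 11.9 × 1, A = 11.9 cm², x = 6.55 cm, Ī = 140.43 cm⁴.
Bottom flange (beyond web): 11.9 × 1, A = 11.9 cm², x = 6.55 cm, Ī = 140.43 cm⁴.
Centroid: x̄ = ΣA·x / ΣA = 4.5259 cm.
Transfer each piece to the vertical centroidal axis using Ī + A·d² with d = x − 4.5259:
  web: d = -4.2259 cm → contributes +203.92 cm⁴
  top flange (beyond web): d = 2.0241 cm → contributes +189.19 cm⁴
  bottom flange (beyond web): d = 2.0241 cm → contributes +189.19 cm⁴
Total I = 582.29 cm⁴.

I_yy ≈ 582 cm⁴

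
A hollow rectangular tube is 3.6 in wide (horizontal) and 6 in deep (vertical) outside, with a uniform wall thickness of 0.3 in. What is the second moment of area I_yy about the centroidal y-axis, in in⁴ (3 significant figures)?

Split into non-overlapping primitives; take the origin at the lower-left of the bounding box.
Outer rectangle: 3.6 × 6, A = 21.6 in², x = 1.8 in, Ī = 23.328 in⁴.
Inner void (subtracted): 3 × 5.4, A = 16.2 in², x = 1.8 in, Ī = 12.15 in⁴.
By symmetry the centroid is at mid-width, x̄ = 1.8 in.
All pieces are centred on the centroidal y-axis, so I = ΣĪ (holes subtracted) = 11.178 in⁴.

I_yy ≈ 11.2 in⁴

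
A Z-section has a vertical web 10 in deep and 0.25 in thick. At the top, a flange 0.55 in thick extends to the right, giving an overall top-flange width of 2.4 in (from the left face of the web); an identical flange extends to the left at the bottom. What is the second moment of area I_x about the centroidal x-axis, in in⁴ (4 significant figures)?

I_x ≈ 73.69 in⁴

Split into non-overlapping primitives; take the origin at the lower-left of the bounding box.
Web: 0.25 × 10, A = 2.5 in², y = 5 in, Ī = 20.8333 in⁴.
Top flange (beyond web): 2.15 × 0.55, A = 1.1825 in², y = 9.725 in, Ī = 0.0298089 in⁴.
Bottom flange (beyond web): 2.15 × 0.55, A = 1.1825 in², y = 0.275 in, Ī = 0.0298089 in⁴.
Centroid: ȳ = ΣA·y / ΣA = 5 in.
Transfer each piece to the centroidal x-axis using Ī + A·d² with d = y − 5:
  web: d = 0 in → contributes +20.8333 in⁴
  top flange (beyond web): d = 4.725 in → contributes +26.4299 in⁴
  bottom flange (beyond web): d = -4.725 in → contributes +26.4299 in⁴
Total I = 73.6931 in⁴.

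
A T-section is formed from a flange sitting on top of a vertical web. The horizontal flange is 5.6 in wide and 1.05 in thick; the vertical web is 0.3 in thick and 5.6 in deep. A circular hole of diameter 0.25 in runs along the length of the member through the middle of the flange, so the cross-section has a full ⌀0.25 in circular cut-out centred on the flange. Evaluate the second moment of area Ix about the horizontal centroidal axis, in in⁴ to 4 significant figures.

Split into non-overlapping primitives; take the origin at the lower-left of the bounding box.
Flange: 5.6 × 1.05, A = 5.88 in², y = 6.125 in, Ī = 0.540225 in⁴.
Web: 0.3 × 5.6, A = 1.68 in², y = 2.8 in, Ī = 4.3904 in⁴.
Hole (subtracted): ⌀0.25, A = 0.0490874 in², y = 6.125 in, Ī = 0.000191748 in⁴.
Centroid: ȳ = ΣA·y / ΣA = 5.38128 in.
Transfer each piece to the horizontal centroidal axis using Ī + A·d² with d = y − 5.38128:
  flange: d = 0.743718 in → contributes +3.79255 in⁴
  web: d = -2.58128 in → contributes +15.5843 in⁴
  hole: d = 0.743718 in → contributes −0.0273428 in⁴
Total I = 19.3495 in⁴.

Ix ≈ 19.35 in⁴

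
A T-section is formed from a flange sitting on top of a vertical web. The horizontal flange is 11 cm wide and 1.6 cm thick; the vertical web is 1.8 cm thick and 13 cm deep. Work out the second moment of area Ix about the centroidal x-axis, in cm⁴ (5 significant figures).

Decompose the section into non-overlapping parts with the origin at the bottom-left of its bounding rectangle.
Flange: 11 × 1.6, A = 17.6 cm², y = 13.8 cm, Ī = 3.754667 cm⁴.
Web: 1.8 × 13, A = 23.4 cm², y = 6.5 cm, Ī = 329.55 cm⁴.
Centroid: ȳ = ΣA·y / ΣA = 9.633659 cm.
Transfer each piece to the centroidal x-axis using Ī + A·d² with d = y − 9.633659:
  flange: d = 4.166341 cm → contributes +309.2625 cm⁴
  web: d = -3.133659 cm → contributes +559.3337 cm⁴
Total I = 868.5962 cm⁴.

Ix ≈ 868.60 cm⁴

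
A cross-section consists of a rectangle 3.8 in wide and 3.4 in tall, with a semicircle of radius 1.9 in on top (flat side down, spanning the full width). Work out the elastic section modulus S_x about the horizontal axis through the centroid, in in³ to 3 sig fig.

Treat the section as a set of non-overlapping primitives; coordinates are from the bounding-box lower-left.
Rectangular body: 3.8 × 3.4, A = 12.92 in², y = 1.7 in, Ī = 12.446 in⁴.
Semicircular cap: semicircle r = 1.9, A = 5.6706 in², y = 4.2064 in, Ī = 1.4304 in⁴.
Centroid: ȳ = ΣA·y / ΣA = 2.4645 in.
Transfer each piece to the horizontal axis through the centroid using Ī + A·d² with d = y − 2.4645:
  rectangular body: d = -0.76451 in → contributes +19.998 in⁴
  semicircular cap: d = 1.7419 in → contributes +18.636 in⁴
Total I = 38.633 in⁴.
Extreme fibre distance c = 2.8355 in; S = I/c = 13.625 in³.

S_x ≈ 13.6 in³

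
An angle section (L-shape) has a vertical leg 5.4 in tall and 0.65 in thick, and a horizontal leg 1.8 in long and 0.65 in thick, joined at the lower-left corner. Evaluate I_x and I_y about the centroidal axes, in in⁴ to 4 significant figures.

Split into non-overlapping primitives; take the origin at the lower-left of the bounding box.
Vertical leg: 0.65 × 5.4, A = 3.51 in², y = 2.7 in, Ī = 8.5293 in⁴.
Horizontal leg (remainder): 1.15 × 0.65, A = 0.7475 in², y = 0.325 in, Ī = 0.0263182 in⁴.
Centroid: ȳ = ΣA·y / ΣA = 2.28302 in.
Transfer each piece to the centroidal x-axis using Ī + A·d² with d = y − 2.28302:
  vertical leg: d = 0.416985 in → contributes +9.13961 in⁴
  horizontal leg (remainder): d = -1.95802 in → contributes +2.8921 in⁴
Total I = 12.0317 in⁴.
For the y-axis: x̄ = 0.483015 in.
Repeating about the centroidal y-axis gives I_y = 0.705132 in⁴.

I_x ≈ 12.03 in⁴, I_y ≈ 0.7051 in⁴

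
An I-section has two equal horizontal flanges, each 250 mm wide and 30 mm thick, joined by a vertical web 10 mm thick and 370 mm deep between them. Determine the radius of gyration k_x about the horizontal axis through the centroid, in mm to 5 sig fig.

k_x ≈ 185.48 mm

Decompose the section into non-overlapping parts with the origin at the bottom-left of its bounding rectangle.
Bottom flange: 250 × 30, A = 7 500 mm², y = 15 mm, Ī = 562 500 mm⁴.
Web: 10 × 370, A = 3 700 mm², y = 215 mm, Ī = 42 210 833 mm⁴.
Top flange: 250 × 30, A = 7 500 mm², y = 415 mm, Ī = 562 500 mm⁴.
By symmetry the centroid is at mid-height, ȳ = 215 mm.
Transfer each piece to the horizontal axis through the centroid using Ī + A·d² with d = y − 215:
  bottom flange: d = -200 mm → contributes +300 562 500 mm⁴
  web: d = 0 mm → contributes +42 210 833 mm⁴
  top flange: d = 200 mm → contributes +300 562 500 mm⁴
Total I = 643 335 833 mm⁴.
Radius of gyration: k = √(I/A) = √(643 335 833 / 18 700) = 185.4804 mm.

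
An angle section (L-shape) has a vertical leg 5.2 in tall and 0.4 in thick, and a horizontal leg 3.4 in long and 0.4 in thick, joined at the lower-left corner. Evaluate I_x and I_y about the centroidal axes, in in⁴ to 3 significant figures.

Decompose the section into non-overlapping parts with the origin at the bottom-left of its bounding rectangle.
Vertical leg: 0.4 × 5.2, A = 2.08 in², y = 2.6 in, Ī = 4.6869 in⁴.
Horizontal leg (remainder): 3 × 0.4, A = 1.2 in², y = 0.2 in, Ī = 0.016 in⁴.
Centroid: ȳ = ΣA·y / ΣA = 1.722 in.
Transfer each piece to the centroidal x-axis using Ī + A·d² with d = y − 1.722:
  vertical leg: d = 0.87805 in → contributes +6.2906 in⁴
  horizontal leg (remainder): d = -1.522 in → contributes +2.7956 in⁴
Total I = 9.0862 in⁴.
For the y-axis: x̄ = 0.82195 in.
Repeating about the centroidal y-axis gives I_y = 3.127 in⁴.

I_x ≈ 9.09 in⁴, I_y ≈ 3.13 in⁴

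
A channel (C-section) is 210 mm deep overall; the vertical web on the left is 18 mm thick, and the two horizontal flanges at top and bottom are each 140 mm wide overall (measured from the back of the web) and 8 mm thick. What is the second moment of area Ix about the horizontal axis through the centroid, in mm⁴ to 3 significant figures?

Decompose the section into non-overlapping parts with the origin at the bottom-left of its bounding rectangle.
Web: 18 × 210, A = 3 780 mm², y = 105 mm, Ī = 13 891 500 mm⁴.
Top flange (beyond web): 122 × 8, A = 976 mm², y = 206 mm, Ī = 5205.3 mm⁴.
Bottom flange (beyond web): 122 × 8, A = 976 mm², y = 4 mm, Ī = 5205.3 mm⁴.
By symmetry the centroid is at mid-height, ȳ = 105 mm.
Transfer each piece to the horizontal axis through the centroid using Ī + A·d² with d = y − 105:
  web: d = 0 mm → contributes +13 891 500 mm⁴
  top flange (beyond web): d = 101 mm → contributes +9 961 381 mm⁴
  bottom flange (beyond web): d = -101 mm → contributes +9 961 381 mm⁴
Total I = 33 814 263 mm⁴.

Ix ≈ 3.38 × 10⁷ mm⁴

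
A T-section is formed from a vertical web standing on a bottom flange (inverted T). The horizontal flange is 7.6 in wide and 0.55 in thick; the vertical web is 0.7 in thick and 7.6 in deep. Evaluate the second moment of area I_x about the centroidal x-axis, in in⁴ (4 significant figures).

Break the section into simple shapes (no overlaps), measuring from the bottom-left corner of the bounding box.
Flange: 7.6 × 0.55, A = 4.18 in², y = 0.275 in, Ī = 0.105371 in⁴.
Web: 0.7 × 7.6, A = 5.32 in², y = 4.35 in, Ī = 25.6069 in⁴.
Centroid: ȳ = ΣA·y / ΣA = 2.557 in.
Transfer each piece to the centroidal x-axis using Ī + A·d² with d = y − 2.557:
  flange: d = -2.282 in → contributes +21.8728 in⁴
  web: d = 1.793 in → contributes +42.7099 in⁴
Total I = 64.5828 in⁴.

I_x ≈ 64.58 in⁴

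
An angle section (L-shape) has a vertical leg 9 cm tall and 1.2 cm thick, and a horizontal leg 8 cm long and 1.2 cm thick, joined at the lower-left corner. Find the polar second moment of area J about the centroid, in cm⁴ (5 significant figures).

J ≈ 251.69 cm⁴

Split into non-overlapping primitives; take the origin at the lower-left of the bounding box.
Vertical leg: 1.2 × 9, A = 10.8 cm², y = 4.5 cm, Ī = 72.9 cm⁴.
Horizontal leg (remainder): 6.8 × 1.2, A = 8.16 cm², y = 0.6 cm, Ī = 0.9792 cm⁴.
Centroid: ȳ = ΣA·y / ΣA = 2.821519 cm.
Transfer each piece to the centroidal x-axis using Ī + A·d² with d = y − 2.821519:
  vertical leg: d = 1.678481 cm → contributes +103.3268 cm⁴
  horizontal leg (remainder): d = -2.221519 cm → contributes +41.25 cm⁴
Total I = 144.5768 cm⁴.
For the y-axis: x̄ = 2.321519 cm.
Repeating about the centroidal y-axis gives I_y = 107.1088 cm⁴.
Polar second moment: J = I_x + I_y = 251.6856 cm⁴.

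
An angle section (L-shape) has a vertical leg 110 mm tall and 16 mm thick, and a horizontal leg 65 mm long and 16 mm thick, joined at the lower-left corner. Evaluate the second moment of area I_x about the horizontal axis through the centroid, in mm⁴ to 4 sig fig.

Split into non-overlapping primitives; take the origin at the lower-left of the bounding box.
Vertical leg: 16 × 110, A = 1 760 mm², y = 55 mm, Ī = 1 774 667 mm⁴.
Horizontal leg (remainder): 49 × 16, A = 784 mm², y = 8 mm, Ī = 16725.3 mm⁴.
Centroid: ȳ = ΣA·y / ΣA = 40.5157 mm.
Transfer each piece to the horizontal axis through the centroid using Ī + A·d² with d = y − 40.5157:
  vertical leg: d = 14.4843 mm → contributes +2 143 905 mm⁴
  horizontal leg (remainder): d = -32.5157 mm → contributes +845 627 mm⁴
Total I = 2 989 531 mm⁴.

I_x ≈ 2.990 × 10⁶ mm⁴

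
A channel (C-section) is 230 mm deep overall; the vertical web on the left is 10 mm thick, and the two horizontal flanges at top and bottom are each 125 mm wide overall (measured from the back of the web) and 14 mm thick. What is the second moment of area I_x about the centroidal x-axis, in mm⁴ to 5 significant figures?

I_x ≈ 4.7750 × 10⁷ mm⁴

Break the section into simple shapes (no overlaps), measuring from the bottom-left corner of the bounding box.
Web: 10 × 230, A = 2 300 mm², y = 115 mm, Ī = 10 139 167 mm⁴.
Top flange (beyond web): 115 × 14, A = 1 610 mm², y = 223 mm, Ī = 26296.67 mm⁴.
Bottom flange (beyond web): 115 × 14, A = 1 610 mm², y = 7 mm, Ī = 26296.67 mm⁴.
By symmetry the centroid is at mid-height, ȳ = 115 mm.
Transfer each piece to the centroidal x-axis using Ī + A·d² with d = y − 115:
  web: d = 0 mm → contributes +10 139 167 mm⁴
  top flange (beyond web): d = 108 mm → contributes +18 805 337 mm⁴
  bottom flange (beyond web): d = -108 mm → contributes +18 805 337 mm⁴
Total I = 47 749 840 mm⁴.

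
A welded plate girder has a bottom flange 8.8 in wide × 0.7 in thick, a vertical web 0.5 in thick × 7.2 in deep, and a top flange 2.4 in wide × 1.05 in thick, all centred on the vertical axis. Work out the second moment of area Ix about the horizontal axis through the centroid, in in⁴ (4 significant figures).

Ix ≈ 139.2 in⁴

Split into non-overlapping primitives; take the origin at the lower-left of the bounding box.
Bottom plate: 8.8 × 0.7, A = 6.16 in², y = 0.35 in, Ī = 0.251533 in⁴.
Web plate: 0.5 × 7.2, A = 3.6 in², y = 4.3 in, Ī = 15.552 in⁴.
Top plate: 2.4 × 1.05, A = 2.52 in², y = 8.425 in, Ī = 0.231525 in⁴.
Centroid: ȳ = ΣA·y / ΣA = 3.16507 in.
Transfer each piece to the horizontal axis through the centroid using Ī + A·d² with d = y − 3.16507:
  bottom plate: d = -2.81507 in → contributes +49.067 in⁴
  web plate: d = 1.13493 in → contributes +20.1891 in⁴
  top plate: d = 5.25993 in → contributes +69.9521 in⁴
Total I = 139.208 in⁴.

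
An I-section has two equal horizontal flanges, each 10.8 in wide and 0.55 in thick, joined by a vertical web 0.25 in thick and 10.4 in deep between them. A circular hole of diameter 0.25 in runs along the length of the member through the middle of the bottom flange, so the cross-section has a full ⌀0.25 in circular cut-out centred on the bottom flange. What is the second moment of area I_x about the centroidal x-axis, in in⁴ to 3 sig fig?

I_x ≈ 378 in⁴

Split into non-overlapping primitives; take the origin at the lower-left of the bounding box.
Bottom flange: 10.8 × 0.55, A = 5.94 in², y = 0.275 in, Ī = 0.14974 in⁴.
Web: 0.25 × 10.4, A = 2.6 in², y = 5.75 in, Ī = 23.435 in⁴.
Top flange: 10.8 × 0.55, A = 5.94 in², y = 11.225 in, Ī = 0.14974 in⁴.
Hole (subtracted): ⌀0.25, A = 0.049087 in², y = 0.275 in, Ī = 0.00019175 in⁴.
Centroid: ȳ = ΣA·y / ΣA = 5.7686 in.
Transfer each piece to the centroidal x-axis using Ī + A·d² with d = y − 5.7686:
  bottom flange: d = -5.4936 in → contributes +179.42 in⁴
  web: d = -0.018623 in → contributes +23.436 in⁴
  top flange: d = 5.4564 in → contributes +177 in⁴
  hole: d = -5.4936 in → contributes −1.4816 in⁴
Total I = 378.37 in⁴.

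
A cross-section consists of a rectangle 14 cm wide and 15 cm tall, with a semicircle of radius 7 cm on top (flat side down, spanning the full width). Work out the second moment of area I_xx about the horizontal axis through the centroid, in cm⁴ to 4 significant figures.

Split into non-overlapping primitives; take the origin at the lower-left of the bounding box.
Rectangular body: 14 × 15, A = 210 cm², y = 7.5 cm, Ī = 3937.5 cm⁴.
Semicircular cap: semicircle r = 7, A = 76.969 cm², y = 17.9709 cm, Ī = 263.526 cm⁴.
Centroid: ȳ = ΣA·y / ΣA = 10.3084 cm.
Transfer each piece to the horizontal axis through the centroid using Ī + A·d² with d = y − 10.3084:
  rectangular body: d = -2.80844 cm → contributes +5593.84 cm⁴
  semicircular cap: d = 7.66246 cm → contributes +4782.63 cm⁴
Total I = 10376.5 cm⁴.

I_xx ≈ 1.038 × 10⁴ cm⁴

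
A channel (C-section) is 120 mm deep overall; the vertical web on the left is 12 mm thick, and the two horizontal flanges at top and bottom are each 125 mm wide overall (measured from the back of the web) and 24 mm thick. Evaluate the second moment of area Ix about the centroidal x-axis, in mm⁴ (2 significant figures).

Decompose the section into non-overlapping parts with the origin at the bottom-left of its bounding rectangle.
Web: 12 × 120, A = 1 440 mm², y = 60 mm, Ī = 1 728 000 mm⁴.
Top flange (beyond web): 113 × 24, A = 2 712 mm², y = 108 mm, Ī = 130 176 mm⁴.
Bottom flange (beyond web): 113 × 24, A = 2 712 mm², y = 12 mm, Ī = 130 176 mm⁴.
By symmetry the centroid is at mid-height, ȳ = 60 mm.
Transfer each piece to the centroidal x-axis using Ī + A·d² with d = y − 60:
  web: d = 0 mm → contributes +1 728 000 mm⁴
  top flange (beyond web): d = 48 mm → contributes +6 378 624 mm⁴
  bottom flange (beyond web): d = -48 mm → contributes +6 378 624 mm⁴
Total I = 14 485 248 mm⁴.

Ix ≈ 1.4 × 10⁷ mm⁴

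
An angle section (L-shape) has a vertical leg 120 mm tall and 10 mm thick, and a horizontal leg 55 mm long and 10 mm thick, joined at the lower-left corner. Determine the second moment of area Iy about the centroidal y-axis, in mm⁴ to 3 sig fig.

Iy ≈ 3.33 × 10⁵ mm⁴

Treat the section as a set of non-overlapping primitives; coordinates are from the bounding-box lower-left.
Vertical leg: 10 × 120, A = 1 200 mm², x = 5 mm, Ī = 10 000 mm⁴.
Horizontal leg (remainder): 45 × 10, A = 450 mm², x = 32.5 mm, Ī = 75 938 mm⁴.
Centroid: x̄ = ΣA·x / ΣA = 12.5 mm.
Transfer each piece to the centroidal y-axis using Ī + A·d² with d = x − 12.5:
  vertical leg: d = -7.5 mm → contributes +77 500 mm⁴
  horizontal leg (remainder): d = 20 mm → contributes +255 938 mm⁴
Total I = 333 438 mm⁴.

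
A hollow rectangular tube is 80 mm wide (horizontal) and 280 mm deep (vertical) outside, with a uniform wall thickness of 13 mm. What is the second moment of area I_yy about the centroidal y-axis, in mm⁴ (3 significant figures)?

I_yy ≈ 8.61 × 10⁶ mm⁴

Split into non-overlapping primitives; take the origin at the lower-left of the bounding box.
Outer rectangle: 80 × 280, A = 22 400 mm², x = 40 mm, Ī = 11 946 667 mm⁴.
Inner void (subtracted): 54 × 254, A = 13 716 mm², x = 40 mm, Ī = 3 332 988 mm⁴.
By symmetry the centroid is at mid-width, x̄ = 40 mm.
All pieces are centred on the centroidal y-axis, so I = ΣĪ (holes subtracted) = 8 613 679 mm⁴.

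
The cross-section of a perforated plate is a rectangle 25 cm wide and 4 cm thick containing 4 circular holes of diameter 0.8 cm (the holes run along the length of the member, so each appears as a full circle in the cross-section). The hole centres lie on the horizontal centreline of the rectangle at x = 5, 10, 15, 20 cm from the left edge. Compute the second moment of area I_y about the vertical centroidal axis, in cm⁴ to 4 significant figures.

Treat the section as a set of non-overlapping primitives; coordinates are from the bounding-box lower-left.
Plate: 25 × 4, A = 100 cm², x = 12.5 cm, Ī = 5208.33 cm⁴.
Hole 1 (subtracted): ⌀0.8, A = 0.502655 cm², x = 5 cm, Ī = 0.0201062 cm⁴.
Hole 2 (subtracted): ⌀0.8, A = 0.502655 cm², x = 10 cm, Ī = 0.0201062 cm⁴.
Hole 3 (subtracted): ⌀0.8, A = 0.502655 cm², x = 15 cm, Ī = 0.0201062 cm⁴.
Hole 4 (subtracted): ⌀0.8, A = 0.502655 cm², x = 20 cm, Ī = 0.0201062 cm⁴.
By symmetry the centroid is at mid-width, x̄ = 12.5 cm.
Transfer each piece to the vertical centroidal axis using Ī + A·d² with d = x − 12.5:
  plate: d = 0 cm → contributes +5208.33 cm⁴
  hole 1: d = -7.5 cm → contributes −28.2944 cm⁴
  hole 2: d = -2.5 cm → contributes −3.1617 cm⁴
  hole 3: d = 2.5 cm → contributes −3.1617 cm⁴
  hole 4: d = 7.5 cm → contributes −28.2944 cm⁴
Total I = 5145.42 cm⁴.

I_y ≈ 5145 cm⁴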